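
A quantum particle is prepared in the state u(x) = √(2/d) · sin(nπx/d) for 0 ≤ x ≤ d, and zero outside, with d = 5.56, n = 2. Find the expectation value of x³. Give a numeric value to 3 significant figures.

39.7

⟨x³⟩ = ∫ x³·|u|² dx (integrals over the domain).
With sin²θ = (1 − cos2θ)/2 on 0 ≤ x ≤ d: ∫sin²(nπx/d) dx = d/2, ∫x·sin²(nπx/d) dx = d²/4, ∫x²·sin²(nπx/d) dx = d³·(1/6 − 1/(4n²π²)); higher powers xᵏ the same way, integrating xᵏ·cos(2nπx/d) by parts.
⟨x³⟩ = 39.705.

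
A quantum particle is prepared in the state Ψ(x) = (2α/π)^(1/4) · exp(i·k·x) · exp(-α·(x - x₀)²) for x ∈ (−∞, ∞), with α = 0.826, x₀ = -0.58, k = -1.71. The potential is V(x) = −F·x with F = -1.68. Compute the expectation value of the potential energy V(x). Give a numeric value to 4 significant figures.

⟨V⟩ = ∫ V(x)·|Ψ|² dx.
Gaussian moments (u = x − x₀): ∫u^(2j)·e^(−2αu²) du = (2j−1)!!/(4α)^j · √(π/(2α)), odd powers integrate to 0; here √(π/(2α)) = 1.3790.
⟨V⟩ = -0.97440.

-0.9744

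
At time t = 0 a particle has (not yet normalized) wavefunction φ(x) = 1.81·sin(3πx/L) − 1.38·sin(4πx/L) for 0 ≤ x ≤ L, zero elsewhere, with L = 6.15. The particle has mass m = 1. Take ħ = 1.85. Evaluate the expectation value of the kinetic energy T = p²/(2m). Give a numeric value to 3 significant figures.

5.17

T = −(ħ²/2m) d²/dx², so ⟨T⟩ = −(ħ²/2m) ∫ φ*·φ'' dx / ∫|φ|² dx; with m = 1.
d²/dx² sin(jπx/L) = −(jπ/L)²·sin(jπx/L); on 0 ≤ x ≤ L, ∫sin²(jπx/L) dx = L/2 and ∫sin(jπx/L)·sin(lπx/L) dx = 0 for j ≠ l, so only diagonal terms survive in ∫|φ|² and ∫φ·φ″; ∫φ·φ′ dx = [φ²/2] between the walls = 0.
State is unnormalized: ∫|φ|² dx = 15.930, and ∫φ*·(−ħ²/2m · φ'') dx = 82.326, so ⟨T⟩ = 82.326 / 15.930.
⟨T⟩ = 5.1680.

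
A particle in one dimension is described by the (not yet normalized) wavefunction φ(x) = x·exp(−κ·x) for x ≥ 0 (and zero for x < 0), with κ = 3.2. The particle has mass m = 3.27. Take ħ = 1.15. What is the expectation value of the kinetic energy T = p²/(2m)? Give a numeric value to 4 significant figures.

2.071

T = −(ħ²/2m) d²/dx², so ⟨T⟩ = −(ħ²/2m) ∫ φ*·φ'' dx / ∫|φ|² dx; with m = 3.27.
Differentiate x·exp(−κ·x) with the product rule; every integrand then reduces to terms xʲ·e^(−2κx) on [0, ∞), with ∫₀^∞ xʲ·e^(−2κx) dx = j!/(2κ)^(j+1).
State is unnormalized: ∫|φ|² dx = 0.0076294, and ∫φ*·(−ħ²/2m · φ'') dx = 0.015798, so ⟨T⟩ = 0.015798 / 0.0076294.
⟨T⟩ = 2.0707.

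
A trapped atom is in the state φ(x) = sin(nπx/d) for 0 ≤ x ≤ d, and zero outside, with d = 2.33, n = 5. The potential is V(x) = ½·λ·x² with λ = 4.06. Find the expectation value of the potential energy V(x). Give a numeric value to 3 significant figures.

⟨V⟩ = ∫ V(x)·|φ|² dx / ∫|φ|² dx.
With sin²θ = (1 − cos2θ)/2 on 0 ≤ x ≤ d: ∫sin²(nπx/d) dx = d/2, ∫x·sin²(nπx/d) dx = d²/4, ∫x²·sin²(nπx/d) dx = d³·(1/6 − 1/(4n²π²)); higher powers xᵏ the same way, integrating xᵏ·cos(2nπx/d) by parts.
State is unnormalized: ∫|φ|² dx = 1.1650, and ∫φ*·V(x)·φ dx = 4.2537, so ⟨V⟩ = 4.2537 / 1.1650.
⟨V⟩ = 3.6512.

3.65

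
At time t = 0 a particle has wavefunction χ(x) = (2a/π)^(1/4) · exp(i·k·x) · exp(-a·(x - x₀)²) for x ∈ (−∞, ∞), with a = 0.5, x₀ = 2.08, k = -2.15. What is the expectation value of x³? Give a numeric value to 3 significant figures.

12.1

⟨x³⟩ = ∫ x³·|χ|² dx (integrals over the domain).
Gaussian moments (u = x − x₀): ∫u^(2j)·e^(−2au²) du = (2j−1)!!/(4a)^j · √(π/(2a)), odd powers integrate to 0; here √(π/(2a)) = 1.7725.
⟨x³⟩ = 12.119.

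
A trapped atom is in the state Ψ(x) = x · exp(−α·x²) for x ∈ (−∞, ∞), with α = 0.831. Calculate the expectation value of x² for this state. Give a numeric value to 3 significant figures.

⟨x²⟩ = ∫ x²·|Ψ|² dx / ∫|Ψ|² dx (integrals over the domain).
Expand each integrand as polynomial × e^(−2αx²) and use ∫x^(2j)·e^(−2αx²) dx = (2j−1)!!/(4α)^j · √(π/(2α)), odd powers → 0; here √(π/(2α)) = 1.3749.
State is unnormalized: ∫|Ψ|² dx = 0.41362, and ∫Ψ*·x²·Ψ dx = 0.37330, so ⟨x²⟩ = 0.37330 / 0.41362.
⟨x²⟩ = 0.90253.

0.903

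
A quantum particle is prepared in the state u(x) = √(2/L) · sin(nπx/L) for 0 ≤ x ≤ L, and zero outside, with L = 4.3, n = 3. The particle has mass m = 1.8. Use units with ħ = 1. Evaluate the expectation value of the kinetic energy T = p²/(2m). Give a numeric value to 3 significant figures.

1.33

T = −(ħ²/2m) d²/dx², so ⟨T⟩ = −(ħ²/2m) ∫ u*·u'' dx; with m = 1.8.
d/dx sin(nπx/L) = (nπ/L)·cos(nπx/L) and d²/dx² sin(nπx/L) = −(nπ/L)²·sin(nπx/L); on 0 ≤ x ≤ L, ∫sin²(nπx/L) dx = L/2 and ∫sin(nπx/L)·cos(nπx/L) dx = 0.
⟨T⟩ = 1.3345.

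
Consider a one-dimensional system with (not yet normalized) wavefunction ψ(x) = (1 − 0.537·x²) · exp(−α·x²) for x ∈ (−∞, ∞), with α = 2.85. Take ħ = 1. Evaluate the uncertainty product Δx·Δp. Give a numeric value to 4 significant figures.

Δx = √(⟨x²⟩−⟨x⟩²), Δp = √(⟨p²⟩−⟨p⟩²).
Expand each integrand as polynomial × e^(−2αx²) and use ∫x^(2j)·e^(−2αx²) dx = (2j−1)!!/(4α)^j · √(π/(2α)), odd powers → 0; here √(π/(2α)) = 0.74240. Differentiate with the product rule, d/dx e^(−αx²) = −2αx·e^(−αx²).
Normalization: ∫|ψ|² dx = 0.67740.
⟨x⟩ = 0.0000, ⟨x²⟩ = 0.072165 ⇒ Δx = 0.26864.
⟨p⟩ = 0.0000, ⟨p²⟩ = 3.4663 ⇒ Δp = 1.8618.
Δx·Δp = 0.50014.

0.5001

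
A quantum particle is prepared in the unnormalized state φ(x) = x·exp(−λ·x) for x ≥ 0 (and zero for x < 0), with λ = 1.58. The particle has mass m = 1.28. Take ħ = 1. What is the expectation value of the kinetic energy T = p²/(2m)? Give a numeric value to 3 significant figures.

0.975

T = −(ħ²/2m) d²/dx², so ⟨T⟩ = −(ħ²/2m) ∫ φ*·φ'' dx / ∫|φ|² dx; with m = 1.28.
Differentiate x·exp(−λ·x) with the product rule; every integrand then reduces to terms xʲ·e^(−2λx) on [0, ∞), with ∫₀^∞ xʲ·e^(−2λx) dx = j!/(2λ)^(j+1).
State is unnormalized: ∫|φ|² dx = 0.063382, and ∫φ*·(−ħ²/2m · φ'') dx = 0.061808, so ⟨T⟩ = 0.061808 / 0.063382.
⟨T⟩ = 0.97516.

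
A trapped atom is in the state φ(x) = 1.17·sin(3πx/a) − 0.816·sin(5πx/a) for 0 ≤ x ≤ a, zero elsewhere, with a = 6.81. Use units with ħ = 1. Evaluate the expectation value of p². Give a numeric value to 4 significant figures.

3.030

p² φ = −ħ² d²φ/dx²; ⟨p²⟩ = −ħ² ∫ φ*·φ'' dx / ∫|φ|² dx.
d²/dx² sin(jπx/a) = −(jπ/a)²·sin(jπx/a); on 0 ≤ x ≤ a, ∫sin²(jπx/a) dx = a/2 and ∫sin(jπx/a)·sin(lπx/a) dx = 0 for j ≠ l, so only diagonal terms survive in ∫|φ|² and ∫φ·φ″; ∫φ·φ′ dx = [φ²/2] between the walls = 0.
State is unnormalized: ∫|φ|² dx = 6.9283, and ∫φ*·(−ħ² φ'') dx = 20.990, so ⟨p²⟩ = 20.990 / 6.9283.
⟨p²⟩ = 3.0296.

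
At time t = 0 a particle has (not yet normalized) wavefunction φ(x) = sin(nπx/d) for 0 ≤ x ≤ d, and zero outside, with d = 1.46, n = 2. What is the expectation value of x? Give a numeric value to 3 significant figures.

⟨x⟩ = ∫ x·|φ|² dx / ∫|φ|² dx (integrals over the domain).
With sin²θ = (1 − cos2θ)/2 on 0 ≤ x ≤ d: ∫sin²(nπx/d) dx = d/2, ∫x·sin²(nπx/d) dx = d²/4, ∫x²·sin²(nπx/d) dx = d³·(1/6 − 1/(4n²π²)); higher powers xᵏ the same way, integrating xᵏ·cos(2nπx/d) by parts.
State is unnormalized: ∫|φ|² dx = 0.73000, and ∫φ*·x·φ dx = 0.53290, so ⟨x⟩ = 0.53290 / 0.73000.
⟨x⟩ = 0.73000.

0.730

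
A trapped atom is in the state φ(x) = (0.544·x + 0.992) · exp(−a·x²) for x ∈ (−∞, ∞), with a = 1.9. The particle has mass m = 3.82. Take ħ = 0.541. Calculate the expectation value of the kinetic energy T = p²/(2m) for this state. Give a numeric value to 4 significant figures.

0.07833

T = −(ħ²/2m) d²/dx², so ⟨T⟩ = −(ħ²/2m) ∫ φ*·φ'' dx / ∫|φ|² dx; with m = 3.82.
Expand each integrand as polynomial × e^(−2ax²) and use ∫x^(2j)·e^(−2ax²) dx = (2j−1)!!/(4a)^j · √(π/(2a)), odd powers → 0; here √(π/(2a)) = 0.90925. Differentiate with the product rule, d/dx e^(−ax²) = −2ax·e^(−ax²).
State is unnormalized: ∫|φ|² dx = 0.93017, and ∫φ*·(−ħ²/2m · φ'') dx = 0.072858, so ⟨T⟩ = 0.072858 / 0.93017.
⟨T⟩ = 0.078328.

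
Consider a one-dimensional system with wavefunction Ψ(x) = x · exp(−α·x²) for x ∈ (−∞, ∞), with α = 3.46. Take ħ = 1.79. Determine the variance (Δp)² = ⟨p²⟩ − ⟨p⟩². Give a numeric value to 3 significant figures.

33.3

Compute ⟨p⟩ and ⟨p²⟩ separately; (Δp)² = ⟨p²⟩ − ⟨p⟩².
Expand each integrand as polynomial × e^(−2αx²) and use ∫x^(2j)·e^(−2αx²) dx = (2j−1)!!/(4α)^j · √(π/(2α)), odd powers → 0; here √(π/(2α)) = 0.67379. Differentiate with the product rule, d/dx e^(−αx²) = −2αx·e^(−αx²).
Normalization: ∫|Ψ|² dx = 0.048684.
⟨p⟩ = 0.0000 and ⟨p²⟩ = 33.259.
(Δp)² = 33.259 − (0.0000)² = 33.259.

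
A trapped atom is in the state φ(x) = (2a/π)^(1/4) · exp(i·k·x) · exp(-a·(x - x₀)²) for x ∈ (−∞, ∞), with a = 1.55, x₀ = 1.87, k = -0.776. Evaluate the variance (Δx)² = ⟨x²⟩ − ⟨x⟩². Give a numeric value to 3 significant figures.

Compute ⟨x⟩ and ⟨x²⟩ separately, then (Δx)² = ⟨x²⟩ − ⟨x⟩².
Gaussian moments (u = x − x₀): ∫u^(2j)·e^(−2au²) du = (2j−1)!!/(4a)^j · √(π/(2a)), odd powers integrate to 0; here √(π/(2a)) = 1.0067.
⟨x⟩ = 1.8700 and ⟨x²⟩ = 3.6582.
(Δx)² = 3.6582 − (1.8700)² = 0.16129.

0.161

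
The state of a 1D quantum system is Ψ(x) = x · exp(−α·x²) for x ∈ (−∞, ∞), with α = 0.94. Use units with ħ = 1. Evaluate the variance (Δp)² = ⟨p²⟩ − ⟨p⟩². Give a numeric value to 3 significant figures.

Compute ⟨p⟩ and ⟨p²⟩ separately; (Δp)² = ⟨p²⟩ − ⟨p⟩².
Expand each integrand as polynomial × e^(−2αx²) and use ∫x^(2j)·e^(−2αx²) dx = (2j−1)!!/(4α)^j · √(π/(2α)), odd powers → 0; here √(π/(2α)) = 1.2927. Differentiate with the product rule, d/dx e^(−αx²) = −2αx·e^(−αx²).
Normalization: ∫|Ψ|² dx = 0.34380.
⟨p⟩ = 0.0000 and ⟨p²⟩ = 2.8200.
(Δp)² = 2.8200 − (0.0000)² = 2.8200.

2.82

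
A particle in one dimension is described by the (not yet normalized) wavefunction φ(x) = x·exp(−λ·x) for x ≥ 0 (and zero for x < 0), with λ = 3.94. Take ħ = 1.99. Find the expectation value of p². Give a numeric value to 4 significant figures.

61.48

p² φ = −ħ² d²φ/dx²; ⟨p²⟩ = −ħ² ∫ φ*·φ'' dx / ∫|φ|² dx.
Differentiate x·exp(−λ·x) with the product rule; every integrand then reduces to terms xʲ·e^(−2λx) on [0, ∞), with ∫₀^∞ xʲ·e^(−2λx) dx = j!/(2λ)^(j+1).
State is unnormalized: ∫|φ|² dx = 0.0040874, and ∫φ*·(−ħ² φ'') dx = 0.25128, so ⟨p²⟩ = 0.25128 / 0.0040874.
⟨p²⟩ = 61.475.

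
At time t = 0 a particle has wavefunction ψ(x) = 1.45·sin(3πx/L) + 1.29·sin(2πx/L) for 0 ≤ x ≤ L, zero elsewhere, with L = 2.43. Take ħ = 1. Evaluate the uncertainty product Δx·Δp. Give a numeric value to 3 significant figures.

1.58

Δx = √(⟨x²⟩−⟨x⟩²), Δp = √(⟨p²⟩−⟨p⟩²).
On 0 ≤ x ≤ L (j ≠ l): ∫sin²(jπx/L) dx = L/2, ∫sin(jπx/L)·sin(lπx/L) dx = 0; diagonal moments ∫x·sin²(jπx/L) dx = L²/4, ∫x²·sin²(jπx/L) dx = L³·(1/6 − 1/(4j²π²)); cross terms ∫x·sin(jπx/L)·sin(lπx/L) dx = 0 for j + l even and −4jlL²/(π²(j² − l²)²) for j + l odd, ∫x²·sin(jπx/L)·sin(lπx/L) dx = (−1)^(j+l)·4jlL³/(π²(j² − l²)²); higher powers the same way via product-to-sum and parts. d²/dx² sin(jπx/L) = −(jπ/L)²·sin(jπx/L); on 0 ≤ x ≤ L, ∫sin²(jπx/L) dx = L/2 and ∫sin(jπx/L)·sin(lπx/L) dx = 0 for j ≠ l, so only diagonal terms survive in ∫|ψ|² and ∫ψ·ψ″; ∫ψ·ψ′ dx = [ψ²/2] between the walls = 0.
Normalization: ∫|ψ|² dx = 4.5764.
⟨x⟩ = 0.74549, ⟨x²⟩ = 0.77579 ⇒ Δx = 0.46908.
⟨p⟩ = 0.0000, ⟨p²⟩ = 11.351 ⇒ Δp = 3.3691.
Δx·Δp = 1.5804.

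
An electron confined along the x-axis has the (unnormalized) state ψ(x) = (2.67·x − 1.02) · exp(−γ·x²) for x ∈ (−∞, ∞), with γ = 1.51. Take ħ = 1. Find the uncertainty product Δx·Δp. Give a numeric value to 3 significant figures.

Δx = √(⟨x²⟩−⟨x⟩²), Δp = √(⟨p²⟩−⟨p⟩²).
Expand each integrand as polynomial × e^(−2γx²) and use ∫x^(2j)·e^(−2γx²) dx = (2j−1)!!/(4γ)^j · √(π/(2γ)), odd powers → 0; here √(π/(2γ)) = 1.0199. Differentiate with the product rule, d/dx e^(−γx²) = −2γx·e^(−γx²).
Normalization: ∫|ψ|² dx = 2.2649.
⟨x⟩ = -0.40609, ⟨x²⟩ = 0.34155 ⇒ Δx = 0.42030.
⟨p⟩ = 0.0000, ⟨p²⟩ = 3.1151 ⇒ Δp = 1.7650.
Δx·Δp = 0.74181.

0.742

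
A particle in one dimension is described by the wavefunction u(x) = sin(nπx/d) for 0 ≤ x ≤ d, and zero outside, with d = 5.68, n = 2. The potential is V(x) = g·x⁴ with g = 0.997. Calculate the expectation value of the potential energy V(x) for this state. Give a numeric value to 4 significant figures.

⟨V⟩ = ∫ V(x)·|u|² dx / ∫|u|² dx.
With sin²θ = (1 − cos2θ)/2 on 0 ≤ x ≤ d: ∫sin²(nπx/d) dx = d/2, ∫x·sin²(nπx/d) dx = d²/4, ∫x²·sin²(nπx/d) dx = d³·(1/6 − 1/(4n²π²)); higher powers xᵏ the same way, integrating xᵏ·cos(2nπx/d) by parts.
State is unnormalized: ∫|u|² dx = 2.8400, and ∫u*·V(x)·u dx = 517.62, so ⟨V⟩ = 517.62 / 2.8400.
⟨V⟩ = 182.26.

182.3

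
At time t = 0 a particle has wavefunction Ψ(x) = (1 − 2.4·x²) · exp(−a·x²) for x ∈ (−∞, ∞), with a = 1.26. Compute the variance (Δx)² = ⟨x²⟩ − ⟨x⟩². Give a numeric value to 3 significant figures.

0.421

Compute ⟨x⟩ and ⟨x²⟩ separately, then (Δx)² = ⟨x²⟩ − ⟨x⟩².
Expand each integrand as polynomial × e^(−2ax²) and use ∫x^(2j)·e^(−2ax²) dx = (2j−1)!!/(4a)^j · √(π/(2a)), odd powers → 0; here √(π/(2a)) = 1.1165.
Normalization: ∫|Ψ|² dx = 0.81272.
⟨x⟩ = 0.0000 and ⟨x²⟩ = 0.42093.
(Δx)² = 0.42093 − (0.0000)² = 0.42093.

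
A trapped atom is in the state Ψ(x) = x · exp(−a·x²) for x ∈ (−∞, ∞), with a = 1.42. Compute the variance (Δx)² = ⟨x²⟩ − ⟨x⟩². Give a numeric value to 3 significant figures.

Compute ⟨x⟩ and ⟨x²⟩ separately, then (Δx)² = ⟨x²⟩ − ⟨x⟩².
Expand each integrand as polynomial × e^(−2ax²) and use ∫x^(2j)·e^(−2ax²) dx = (2j−1)!!/(4a)^j · √(π/(2a)), odd powers → 0; here √(π/(2a)) = 1.0518.
Normalization: ∫|Ψ|² dx = 0.18517.
⟨x⟩ = 0.0000 and ⟨x²⟩ = 0.52817.
(Δx)² = 0.52817 − (0.0000)² = 0.52817.

0.528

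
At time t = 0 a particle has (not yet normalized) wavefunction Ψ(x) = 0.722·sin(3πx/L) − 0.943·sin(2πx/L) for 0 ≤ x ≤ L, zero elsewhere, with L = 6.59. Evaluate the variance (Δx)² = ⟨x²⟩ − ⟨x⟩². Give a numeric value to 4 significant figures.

Compute ⟨x⟩ and ⟨x²⟩ separately, then (Δx)² = ⟨x²⟩ − ⟨x⟩².
On 0 ≤ x ≤ L (j ≠ l): ∫sin²(jπx/L) dx = L/2, ∫sin(jπx/L)·sin(lπx/L) dx = 0; diagonal moments ∫x·sin²(jπx/L) dx = L²/4, ∫x²·sin²(jπx/L) dx = L³·(1/6 − 1/(4j²π²)); cross terms ∫x·sin(jπx/L)·sin(lπx/L) dx = 0 for j + l even and −4jlL²/(π²(j² − l²)²) for j + l odd, ∫x²·sin(jπx/L)·sin(lπx/L) dx = (−1)^(j+l)·4jlL³/(π²(j² − l²)²); higher powers the same way via product-to-sum and parts.
Normalization: ∫|Ψ|² dx = 4.6477.
⟨x⟩ = 4.5326 and ⟨x²⟩ = 22.195.
(Δx)² = 22.195 − (4.5326)² = 1.6502.

1.650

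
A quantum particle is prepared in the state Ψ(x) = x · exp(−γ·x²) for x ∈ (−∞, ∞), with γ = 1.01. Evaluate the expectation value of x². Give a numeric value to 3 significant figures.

⟨x²⟩ = ∫ x²·|Ψ|² dx / ∫|Ψ|² dx (integrals over the domain).
Expand each integrand as polynomial × e^(−2γx²) and use ∫x^(2j)·e^(−2γx²) dx = (2j−1)!!/(4γ)^j · √(π/(2γ)), odd powers → 0; here √(π/(2γ)) = 1.2471.
State is unnormalized: ∫|Ψ|² dx = 0.30869, and ∫Ψ*·x²·Ψ dx = 0.22922, so ⟨x²⟩ = 0.22922 / 0.30869.
⟨x²⟩ = 0.74257.

0.743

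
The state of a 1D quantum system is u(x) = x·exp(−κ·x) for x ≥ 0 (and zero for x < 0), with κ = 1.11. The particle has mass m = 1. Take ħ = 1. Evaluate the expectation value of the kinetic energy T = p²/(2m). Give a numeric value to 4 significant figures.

T = −(ħ²/2m) d²/dx², so ⟨T⟩ = −(ħ²/2m) ∫ u*·u'' dx / ∫|u|² dx; with m = 1.
Differentiate x·exp(−κ·x) with the product rule; every integrand then reduces to terms xʲ·e^(−2κx) on [0, ∞), with ∫₀^∞ xʲ·e^(−2κx) dx = j!/(2κ)^(j+1).
State is unnormalized: ∫|u|² dx = 0.18280, and ∫u*·(−ħ²/2m · u'') dx = 0.11261, so ⟨T⟩ = 0.11261 / 0.18280.
⟨T⟩ = 0.61605.

0.6161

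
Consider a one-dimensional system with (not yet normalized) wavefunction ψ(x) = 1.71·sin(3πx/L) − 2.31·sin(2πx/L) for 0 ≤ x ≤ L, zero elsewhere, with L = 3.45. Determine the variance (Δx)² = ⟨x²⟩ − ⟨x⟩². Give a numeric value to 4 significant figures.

Compute ⟨x⟩ and ⟨x²⟩ separately, then (Δx)² = ⟨x²⟩ − ⟨x⟩².
On 0 ≤ x ≤ L (j ≠ l): ∫sin²(jπx/L) dx = L/2, ∫sin(jπx/L)·sin(lπx/L) dx = 0; diagonal moments ∫x·sin²(jπx/L) dx = L²/4, ∫x²·sin²(jπx/L) dx = L³·(1/6 − 1/(4j²π²)); cross terms ∫x·sin(jπx/L)·sin(lπx/L) dx = 0 for j + l even and −4jlL²/(π²(j² − l²)²) for j + l odd, ∫x²·sin(jπx/L)·sin(lπx/L) dx = (−1)^(j+l)·4jlL³/(π²(j² − l²)²); higher powers the same way via product-to-sum and parts.
Normalization: ∫|ψ|² dx = 14.249.
⟨x⟩ = 2.3669 and ⟨x²⟩ = 6.0610.
(Δx)² = 6.0610 − (2.3669)² = 0.45874.

0.4587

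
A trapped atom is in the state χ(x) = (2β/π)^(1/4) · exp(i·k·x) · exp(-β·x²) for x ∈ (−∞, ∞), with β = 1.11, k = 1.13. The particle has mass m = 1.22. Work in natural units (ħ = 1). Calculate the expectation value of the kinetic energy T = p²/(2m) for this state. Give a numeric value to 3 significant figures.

0.978

T = −(ħ²/2m) d²/dx², so ⟨T⟩ = −(ħ²/2m) ∫ χ*·χ'' dx; with m = 1.22.
Gaussian moments: ∫x^(2j)·e^(−2βx²) dx = (2j−1)!!/(4β)^j · √(π/(2β)), odd powers integrate to 0; here √(π/(2β)) = 1.1896. Derivatives: χ′ = (ik − 2βx)·χ, χ″ = ((ik − 2βx)² − 2β)·χ; the odd-in-x pieces drop out.
⟨T⟩ = 0.97824.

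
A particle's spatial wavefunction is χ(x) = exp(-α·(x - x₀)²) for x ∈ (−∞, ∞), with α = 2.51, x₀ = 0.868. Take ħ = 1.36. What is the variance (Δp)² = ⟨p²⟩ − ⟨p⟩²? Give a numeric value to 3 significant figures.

4.64

Compute ⟨p⟩ and ⟨p²⟩ separately; (Δp)² = ⟨p²⟩ − ⟨p⟩².
Gaussian moments (u = x − x₀): ∫u^(2j)·e^(−2αu²) du = (2j−1)!!/(4α)^j · √(π/(2α)), odd powers integrate to 0; here √(π/(2α)) = 0.79108. Derivatives: d/dx e^(−αu²) = −2αu·e^(−αu²), d²/dx² e^(−αu²) = (4α²u² − 2α)·e^(−αu²).
Normalization: ∫|χ|² dx = 0.79108.
⟨p⟩ = 0.0000 and ⟨p²⟩ = 4.6425.
(Δp)² = 4.6425 − (0.0000)² = 4.6425.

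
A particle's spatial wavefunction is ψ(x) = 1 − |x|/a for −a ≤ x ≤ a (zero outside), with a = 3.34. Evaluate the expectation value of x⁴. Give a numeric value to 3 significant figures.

⟨x⁴⟩ = ∫ x⁴·|ψ|² dx / ∫|ψ|² dx (integrals over the domain).
ψ is even, so ∫ over [−a, a] = 2∫₀ᵃ with ψ = 1 − x/a there: ∫₀ᵃ (1 − x/a)² dx = a/3, ∫₀ᵃ x²(1 − x/a)² dx = a³/30, ∫₀ᵃ x⁴(1 − x/a)² dx = a⁵/105.
State is unnormalized: ∫|ψ|² dx = 2.2267, and ∫ψ*·x⁴·ψ dx = 7.9172, so ⟨x⁴⟩ = 7.9172 / 2.2267.
⟨x⁴⟩ = 3.5556.

3.56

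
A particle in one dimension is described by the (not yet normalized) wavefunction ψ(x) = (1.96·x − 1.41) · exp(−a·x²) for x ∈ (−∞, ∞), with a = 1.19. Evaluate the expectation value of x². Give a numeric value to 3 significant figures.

0.331

⟨x²⟩ = ∫ x²·|ψ|² dx / ∫|ψ|² dx (integrals over the domain).
Expand each integrand as polynomial × e^(−2ax²) and use ∫x^(2j)·e^(−2ax²) dx = (2j−1)!!/(4a)^j · √(π/(2a)), odd powers → 0; here √(π/(2a)) = 1.1489.
State is unnormalized: ∫|ψ|² dx = 3.2114, and ∫ψ*·x²·ψ dx = 1.0643, so ⟨x²⟩ = 1.0643 / 3.2114.
⟨x²⟩ = 0.33140.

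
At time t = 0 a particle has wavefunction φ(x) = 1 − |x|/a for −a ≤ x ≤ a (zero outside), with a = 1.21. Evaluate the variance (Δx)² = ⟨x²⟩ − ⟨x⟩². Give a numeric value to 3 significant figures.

0.146

Compute ⟨x⟩ and ⟨x²⟩ separately, then (Δx)² = ⟨x²⟩ − ⟨x⟩².
φ is even, so ∫ over [−a, a] = 2∫₀ᵃ with φ = 1 − x/a there: ∫₀ᵃ (1 − x/a)² dx = a/3, ∫₀ᵃ x²(1 − x/a)² dx = a³/30, ∫₀ᵃ x⁴(1 − x/a)² dx = a⁵/105.
Normalization: ∫|φ|² dx = 0.80667.
⟨x⟩ = 0.0000 and ⟨x²⟩ = 0.14641.
(Δx)² = 0.14641 − (0.0000)² = 0.14641.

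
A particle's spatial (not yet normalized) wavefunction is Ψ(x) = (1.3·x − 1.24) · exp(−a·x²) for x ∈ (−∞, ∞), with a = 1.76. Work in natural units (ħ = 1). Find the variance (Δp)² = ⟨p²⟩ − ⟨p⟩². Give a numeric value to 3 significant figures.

Compute ⟨p⟩ and ⟨p²⟩ separately; (Δp)² = ⟨p²⟩ − ⟨p⟩².
Expand each integrand as polynomial × e^(−2ax²) and use ∫x^(2j)·e^(−2ax²) dx = (2j−1)!!/(4a)^j · √(π/(2a)), odd powers → 0; here √(π/(2a)) = 0.94472. Differentiate with the product rule, d/dx e^(−ax²) = −2ax·e^(−ax²).
Normalization: ∫|Ψ|² dx = 1.6794.
⟨p⟩ = 0.0000 and ⟨p²⟩ = 2.2353.
(Δp)² = 2.2353 − (0.0000)² = 2.2353.

2.24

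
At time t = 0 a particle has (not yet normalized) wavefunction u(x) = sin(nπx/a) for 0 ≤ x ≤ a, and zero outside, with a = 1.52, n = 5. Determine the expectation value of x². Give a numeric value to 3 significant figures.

⟨x²⟩ = ∫ x²·|u|² dx / ∫|u|² dx (integrals over the domain).
With sin²θ = (1 − cos2θ)/2 on 0 ≤ x ≤ a: ∫sin²(nπx/a) dx = a/2, ∫x·sin²(nπx/a) dx = a²/4, ∫x²·sin²(nπx/a) dx = a³·(1/6 − 1/(4n²π²)); higher powers xᵏ the same way, integrating xᵏ·cos(2nπx/a) by parts.
State is unnormalized: ∫|u|² dx = 0.76000, and ∫u*·x²·u dx = 0.58174, so ⟨x²⟩ = 0.58174 / 0.76000.
⟨x²⟩ = 0.76545.

0.765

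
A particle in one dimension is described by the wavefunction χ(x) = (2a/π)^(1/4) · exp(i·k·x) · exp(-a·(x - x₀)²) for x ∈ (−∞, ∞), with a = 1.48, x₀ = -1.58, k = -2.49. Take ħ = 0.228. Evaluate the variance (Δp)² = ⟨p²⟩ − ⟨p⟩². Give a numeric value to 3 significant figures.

Compute ⟨p⟩ and ⟨p²⟩ separately; (Δp)² = ⟨p²⟩ − ⟨p⟩².
Gaussian moments (u = x − x₀): ∫u^(2j)·e^(−2au²) du = (2j−1)!!/(4a)^j · √(π/(2a)), odd powers integrate to 0; here √(π/(2a)) = 1.0302. Derivatives: χ′ = (ik − 2au)·χ, χ″ = ((ik − 2au)² − 2a)·χ; the odd-in-u pieces drop out.
⟨p⟩ = -0.56772 and ⟨p²⟩ = 0.39924.
(Δp)² = 0.39924 − (-0.56772)² = 0.076936.

0.0769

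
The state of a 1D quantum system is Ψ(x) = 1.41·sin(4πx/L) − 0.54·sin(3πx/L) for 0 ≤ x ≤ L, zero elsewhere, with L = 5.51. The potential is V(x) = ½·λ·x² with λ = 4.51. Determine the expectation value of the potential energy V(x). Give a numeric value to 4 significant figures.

⟨V⟩ = ∫ V(x)·|Ψ|² dx / ∫|Ψ|² dx.
On 0 ≤ x ≤ L (j ≠ l): ∫sin²(jπx/L) dx = L/2, ∫sin(jπx/L)·sin(lπx/L) dx = 0; diagonal moments ∫x·sin²(jπx/L) dx = L²/4, ∫x²·sin²(jπx/L) dx = L³·(1/6 − 1/(4j²π²)); cross terms ∫x·sin(jπx/L)·sin(lπx/L) dx = 0 for j + l even and −4jlL²/(π²(j² − l²)²) for j + l odd, ∫x²·sin(jπx/L)·sin(lπx/L) dx = (−1)^(j+l)·4jlL³/(π²(j² − l²)²); higher powers the same way via product-to-sum and parts.
State is unnormalized: ∫|Ψ|² dx = 6.2806, and ∫Ψ*·V(x)·Ψ dx = 198.85, so ⟨V⟩ = 198.85 / 6.2806.
⟨V⟩ = 31.660.

31.66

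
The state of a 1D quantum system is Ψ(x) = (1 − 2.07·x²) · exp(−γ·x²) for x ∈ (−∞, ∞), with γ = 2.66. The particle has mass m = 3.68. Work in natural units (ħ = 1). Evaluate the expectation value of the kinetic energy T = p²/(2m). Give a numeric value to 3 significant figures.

0.825

T = −(ħ²/2m) d²/dx², so ⟨T⟩ = −(ħ²/2m) ∫ Ψ*·Ψ'' dx / ∫|Ψ|² dx; with m = 3.68.
Expand each integrand as polynomial × e^(−2γx²) and use ∫x^(2j)·e^(−2γx²) dx = (2j−1)!!/(4γ)^j · √(π/(2γ)), odd powers → 0; here √(π/(2γ)) = 0.76846. Differentiate with the product rule, d/dx e^(−γx²) = −2γx·e^(−γx²).
State is unnormalized: ∫|Ψ|² dx = 0.55671, and ∫Ψ*·(−ħ²/2m · Ψ'') dx = 0.45938, so ⟨T⟩ = 0.45938 / 0.55671.
⟨T⟩ = 0.82517.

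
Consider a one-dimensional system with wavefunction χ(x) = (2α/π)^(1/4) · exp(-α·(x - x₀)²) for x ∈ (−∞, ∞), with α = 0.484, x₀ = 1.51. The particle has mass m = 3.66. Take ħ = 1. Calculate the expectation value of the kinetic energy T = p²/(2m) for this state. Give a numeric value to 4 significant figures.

T = −(ħ²/2m) d²/dx², so ⟨T⟩ = −(ħ²/2m) ∫ χ*·χ'' dx; with m = 3.66.
Gaussian moments (u = x − x₀): ∫u^(2j)·e^(−2αu²) du = (2j−1)!!/(4α)^j · √(π/(2α)), odd powers integrate to 0; here √(π/(2α)) = 1.8015. Derivatives: d/dx e^(−αu²) = −2αu·e^(−αu²), d²/dx² e^(−αu²) = (4α²u² − 2α)·e^(−αu²).
⟨T⟩ = 0.066120.

0.06612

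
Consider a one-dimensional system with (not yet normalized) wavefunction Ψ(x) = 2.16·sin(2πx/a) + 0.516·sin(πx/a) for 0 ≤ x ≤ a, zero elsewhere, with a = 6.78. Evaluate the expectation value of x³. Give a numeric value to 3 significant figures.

⟨x³⟩ = ∫ x³·|Ψ|² dx / ∫|Ψ|² dx (integrals over the domain).
On 0 ≤ x ≤ a (j ≠ l): ∫sin²(jπx/a) dx = a/2, ∫sin(jπx/a)·sin(lπx/a) dx = 0; diagonal moments ∫x·sin²(jπx/a) dx = a²/4, ∫x²·sin²(jπx/a) dx = a³·(1/6 − 1/(4j²π²)); cross terms ∫x·sin(jπx/a)·sin(lπx/a) dx = 0 for j + l even and −4jla²/(π²(j² − l²)²) for j + l odd, ∫x²·sin(jπx/a)·sin(lπx/a) dx = (−1)^(j+l)·4jla³/(π²(j² − l²)²); higher powers the same way via product-to-sum and parts.
State is unnormalized: ∫|Ψ|² dx = 16.719, and ∫Ψ*·x³·Ψ dx = 837.87, so ⟨x³⟩ = 837.87 / 16.719.
⟨x³⟩ = 50.115.

50.1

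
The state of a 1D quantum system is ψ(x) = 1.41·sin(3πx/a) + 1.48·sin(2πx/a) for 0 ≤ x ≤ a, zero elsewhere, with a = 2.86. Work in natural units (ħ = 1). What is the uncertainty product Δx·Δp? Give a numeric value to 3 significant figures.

Δx = √(⟨x²⟩−⟨x⟩²), Δp = √(⟨p²⟩−⟨p⟩²).
On 0 ≤ x ≤ a (j ≠ l): ∫sin²(jπx/a) dx = a/2, ∫sin(jπx/a)·sin(lπx/a) dx = 0; diagonal moments ∫x·sin²(jπx/a) dx = a²/4, ∫x²·sin²(jπx/a) dx = a³·(1/6 − 1/(4j²π²)); cross terms ∫x·sin(jπx/a)·sin(lπx/a) dx = 0 for j + l even and −4jla²/(π²(j² − l²)²) for j + l odd, ∫x²·sin(jπx/a)·sin(lπx/a) dx = (−1)^(j+l)·4jla³/(π²(j² − l²)²); higher powers the same way via product-to-sum and parts. d²/dx² sin(jπx/a) = −(jπ/a)²·sin(jπx/a); on 0 ≤ x ≤ a, ∫sin²(jπx/a) dx = a/2 and ∫sin(jπx/a)·sin(lπx/a) dx = 0 for j ≠ l, so only diagonal terms survive in ∫|ψ|² and ∫ψ·ψ″; ∫ψ·ψ′ dx = [ψ²/2] between the walls = 0.
Normalization: ∫|ψ|² dx = 5.9753.
⟨x⟩ = 0.87428, ⟨x²⟩ = 1.0610 ⇒ Δx = 0.54460.
⟨p⟩ = 0.0000, ⟨p²⟩ = 7.6969 ⇒ Δp = 2.7743.
Δx·Δp = 1.5109.

1.51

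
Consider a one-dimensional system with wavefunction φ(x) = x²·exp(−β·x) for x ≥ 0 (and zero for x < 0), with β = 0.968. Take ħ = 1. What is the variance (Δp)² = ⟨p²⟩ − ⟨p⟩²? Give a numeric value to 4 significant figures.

0.3123

Compute ⟨p⟩ and ⟨p²⟩ separately; (Δp)² = ⟨p²⟩ − ⟨p⟩².
Differentiate x²·exp(−β·x) with the product rule; every integrand then reduces to terms xʲ·e^(−2βx) on [0, ∞), with ∫₀^∞ xʲ·e^(−2βx) dx = j!/(2β)^(j+1).
Normalization: ∫|φ|² dx = 0.88244.
⟨p⟩ = 0.0000 and ⟨p²⟩ = 0.31234.
(Δp)² = 0.31234 − (0.0000)² = 0.31234.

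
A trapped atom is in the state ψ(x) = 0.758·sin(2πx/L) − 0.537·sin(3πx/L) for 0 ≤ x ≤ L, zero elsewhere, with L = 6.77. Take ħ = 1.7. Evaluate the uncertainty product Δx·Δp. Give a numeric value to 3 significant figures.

2.52

Δx = √(⟨x²⟩−⟨x⟩²), Δp = √(⟨p²⟩−⟨p⟩²).
On 0 ≤ x ≤ L (j ≠ l): ∫sin²(jπx/L) dx = L/2, ∫sin(jπx/L)·sin(lπx/L) dx = 0; diagonal moments ∫x·sin²(jπx/L) dx = L²/4, ∫x²·sin²(jπx/L) dx = L³·(1/6 − 1/(4j²π²)); cross terms ∫x·sin(jπx/L)·sin(lπx/L) dx = 0 for j + l even and −4jlL²/(π²(j² − l²)²) for j + l odd, ∫x²·sin(jπx/L)·sin(lπx/L) dx = (−1)^(j+l)·4jlL³/(π²(j² − l²)²); higher powers the same way via product-to-sum and parts. d²/dx² sin(jπx/L) = −(jπ/L)²·sin(jπx/L); on 0 ≤ x ≤ L, ∫sin²(jπx/L) dx = L/2 and ∫sin(jπx/L)·sin(lπx/L) dx = 0 for j ≠ l, so only diagonal terms survive in ∫|ψ|² and ∫ψ·ψ″; ∫ψ·ψ′ dx = [ψ²/2] between the walls = 0.
Normalization: ∫|ψ|² dx = 2.9210.
⟨x⟩ = 4.6275, ⟨x²⟩ = 23.216 ⇒ Δx = 1.3427.
⟨p⟩ = 0.0000, ⟨p²⟩ = 3.5291 ⇒ Δp = 1.8786.
Δx·Δp = 2.5225.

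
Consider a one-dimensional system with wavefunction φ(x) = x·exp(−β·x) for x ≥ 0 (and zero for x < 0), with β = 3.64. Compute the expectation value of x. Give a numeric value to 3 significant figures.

⟨x⟩ = ∫ x·|φ|² dx / ∫|φ|² dx (integrals over the domain).
Every integrand reduces to terms xʲ·e^(−2βx) on [0, ∞); use ∫₀^∞ xʲ·e^(−2βx) dx = j!/(2β)^(j+1).
State is unnormalized: ∫|φ|² dx = 0.0051837, and ∫φ*·x·φ dx = 0.0021361, so ⟨x⟩ = 0.0021361 / 0.0051837.
⟨x⟩ = 0.41209.

0.412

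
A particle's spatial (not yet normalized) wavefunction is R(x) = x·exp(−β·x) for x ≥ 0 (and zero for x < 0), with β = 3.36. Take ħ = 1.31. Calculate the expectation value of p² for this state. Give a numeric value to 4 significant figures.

19.37

p² R = −ħ² d²R/dx²; ⟨p²⟩ = −ħ² ∫ R*·R'' dx / ∫|R|² dx.
Differentiate x·exp(−β·x) with the product rule; every integrand then reduces to terms xʲ·e^(−2βx) on [0, ∞), with ∫₀^∞ xʲ·e^(−2βx) dx = j!/(2β)^(j+1).
State is unnormalized: ∫|R|² dx = 0.0065906, and ∫R*·(−ħ² R'') dx = 0.12769, so ⟨p²⟩ = 0.12769 / 0.0065906.
⟨p²⟩ = 19.374.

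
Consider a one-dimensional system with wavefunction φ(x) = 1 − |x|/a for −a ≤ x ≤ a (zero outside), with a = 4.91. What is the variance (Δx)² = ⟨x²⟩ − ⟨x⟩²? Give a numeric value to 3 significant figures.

2.41

Compute ⟨x⟩ and ⟨x²⟩ separately, then (Δx)² = ⟨x²⟩ − ⟨x⟩².
φ is even, so ∫ over [−a, a] = 2∫₀ᵃ with φ = 1 − x/a there: ∫₀ᵃ (1 − x/a)² dx = a/3, ∫₀ᵃ x²(1 − x/a)² dx = a³/30, ∫₀ᵃ x⁴(1 − x/a)² dx = a⁵/105.
Normalization: ∫|φ|² dx = 3.2733.
⟨x⟩ = 0.0000 and ⟨x²⟩ = 2.4108.
(Δx)² = 2.4108 − (0.0000)² = 2.4108.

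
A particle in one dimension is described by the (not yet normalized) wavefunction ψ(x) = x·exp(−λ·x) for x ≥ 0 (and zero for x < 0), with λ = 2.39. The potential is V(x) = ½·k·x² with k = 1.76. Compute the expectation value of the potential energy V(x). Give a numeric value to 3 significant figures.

⟨V⟩ = ∫ V(x)·|ψ|² dx / ∫|ψ|² dx.
Every integrand reduces to terms xʲ·e^(−2λx) on [0, ∞); use ∫₀^∞ xʲ·e^(−2λx) dx = j!/(2λ)^(j+1).
State is unnormalized: ∫|ψ|² dx = 0.018312, and ∫ψ*·V(x)·ψ dx = 0.0084636, so ⟨V⟩ = 0.0084636 / 0.018312.
⟨V⟩ = 0.46218.

0.462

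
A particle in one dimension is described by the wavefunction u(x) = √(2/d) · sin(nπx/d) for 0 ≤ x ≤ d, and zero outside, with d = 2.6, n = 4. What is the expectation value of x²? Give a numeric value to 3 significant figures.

2.23

⟨x²⟩ = ∫ x²·|u|² dx (integrals over the domain).
With sin²θ = (1 − cos2θ)/2 on 0 ≤ x ≤ d: ∫sin²(nπx/d) dx = d/2, ∫x·sin²(nπx/d) dx = d²/4, ∫x²·sin²(nπx/d) dx = d³·(1/6 − 1/(4n²π²)); higher powers xᵏ the same way, integrating xᵏ·cos(2nπx/d) by parts.
⟨x²⟩ = 2.2319.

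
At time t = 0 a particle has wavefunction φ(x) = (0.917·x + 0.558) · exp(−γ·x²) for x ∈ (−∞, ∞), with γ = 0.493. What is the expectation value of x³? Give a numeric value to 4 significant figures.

1.070

⟨x³⟩ = ∫ x³·|φ|² dx / ∫|φ|² dx (integrals over the domain).
Expand each integrand as polynomial × e^(−2γx²) and use ∫x^(2j)·e^(−2γx²) dx = (2j−1)!!/(4γ)^j · √(π/(2γ)), odd powers → 0; here √(π/(2γ)) = 1.7850.
State is unnormalized: ∫|φ|² dx = 1.3169, and ∫φ*·x³·φ dx = 1.4092, so ⟨x³⟩ = 1.4092 / 1.3169.
⟨x³⟩ = 1.0701.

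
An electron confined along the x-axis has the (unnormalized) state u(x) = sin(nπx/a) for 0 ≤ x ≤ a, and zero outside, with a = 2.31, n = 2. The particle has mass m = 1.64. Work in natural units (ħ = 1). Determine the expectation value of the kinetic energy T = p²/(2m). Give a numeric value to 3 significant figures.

2.26

T = −(ħ²/2m) d²/dx², so ⟨T⟩ = −(ħ²/2m) ∫ u*·u'' dx / ∫|u|² dx; with m = 1.64.
d/dx sin(nπx/a) = (nπ/a)·cos(nπx/a) and d²/dx² sin(nπx/a) = −(nπ/a)²·sin(nπx/a); on 0 ≤ x ≤ a, ∫sin²(nπx/a) dx = a/2 and ∫sin(nπx/a)·cos(nπx/a) dx = 0.
State is unnormalized: ∫|u|² dx = 1.1550, and ∫u*·(−ħ²/2m · u'') dx = 2.6052, so ⟨T⟩ = 2.6052 / 1.1550.
⟨T⟩ = 2.2556.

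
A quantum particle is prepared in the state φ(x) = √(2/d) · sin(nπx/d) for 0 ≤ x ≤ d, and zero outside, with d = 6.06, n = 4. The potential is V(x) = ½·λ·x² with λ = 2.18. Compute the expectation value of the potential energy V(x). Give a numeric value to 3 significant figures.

13.2

⟨V⟩ = ∫ V(x)·|φ|² dx.
With sin²θ = (1 − cos2θ)/2 on 0 ≤ x ≤ d: ∫sin²(nπx/d) dx = d/2, ∫x·sin²(nπx/d) dx = d²/4, ∫x²·sin²(nπx/d) dx = d³·(1/6 − 1/(4n²π²)); higher powers xᵏ the same way, integrating xᵏ·cos(2nπx/d) by parts.
⟨V⟩ = 13.216.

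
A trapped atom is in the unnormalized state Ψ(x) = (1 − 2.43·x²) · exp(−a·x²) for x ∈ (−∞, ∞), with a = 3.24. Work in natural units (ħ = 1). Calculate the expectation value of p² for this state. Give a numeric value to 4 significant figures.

p² Ψ = −ħ² d²Ψ/dx²; ⟨p²⟩ = −ħ² ∫ Ψ*·Ψ'' dx / ∫|Ψ|² dx.
Expand each integrand as polynomial × e^(−2ax²) and use ∫x^(2j)·e^(−2ax²) dx = (2j−1)!!/(4a)^j · √(π/(2a)), odd powers → 0; here √(π/(2a)) = 0.69629. Differentiate with the product rule, d/dx e^(−ax²) = −2ax·e^(−ax²).
State is unnormalized: ∫|Ψ|² dx = 0.50861, and ∫Ψ*·(−ħ² Ψ'') dx = 3.6571, so ⟨p²⟩ = 3.6571 / 0.50861.
⟨p²⟩ = 7.1904.

7.190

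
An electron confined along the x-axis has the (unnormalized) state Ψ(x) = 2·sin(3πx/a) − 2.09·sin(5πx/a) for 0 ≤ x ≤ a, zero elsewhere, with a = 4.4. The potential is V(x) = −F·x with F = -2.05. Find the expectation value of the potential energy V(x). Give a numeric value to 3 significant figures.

4.51

⟨V⟩ = ∫ V(x)·|Ψ|² dx / ∫|Ψ|² dx.
On 0 ≤ x ≤ a (j ≠ l): ∫sin²(jπx/a) dx = a/2, ∫sin(jπx/a)·sin(lπx/a) dx = 0; diagonal moments ∫x·sin²(jπx/a) dx = a²/4, ∫x²·sin²(jπx/a) dx = a³·(1/6 − 1/(4j²π²)); cross terms ∫x·sin(jπx/a)·sin(lπx/a) dx = 0 for j + l even and −4jla²/(π²(j² − l²)²) for j + l odd, ∫x²·sin(jπx/a)·sin(lπx/a) dx = (−1)^(j+l)·4jla³/(π²(j² − l²)²); higher powers the same way via product-to-sum and parts.
State is unnormalized: ∫|Ψ|² dx = 18.410, and ∫Ψ*·V(x)·Ψ dx = 83.028, so ⟨V⟩ = 83.028 / 18.410.
⟨V⟩ = 4.5100.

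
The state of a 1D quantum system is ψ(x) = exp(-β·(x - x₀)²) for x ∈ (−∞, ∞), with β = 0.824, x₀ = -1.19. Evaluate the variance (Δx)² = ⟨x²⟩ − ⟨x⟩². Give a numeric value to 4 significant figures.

Compute ⟨x⟩ and ⟨x²⟩ separately, then (Δx)² = ⟨x²⟩ − ⟨x⟩².
Gaussian moments (u = x − x₀): ∫u^(2j)·e^(−2βu²) du = (2j−1)!!/(4β)^j · √(π/(2β)), odd powers integrate to 0; here √(π/(2β)) = 1.3807.
Normalization: ∫|ψ|² dx = 1.3807.
⟨x⟩ = -1.1900 and ⟨x²⟩ = 1.7195.
(Δx)² = 1.7195 − (-1.1900)² = 0.30340.

0.3034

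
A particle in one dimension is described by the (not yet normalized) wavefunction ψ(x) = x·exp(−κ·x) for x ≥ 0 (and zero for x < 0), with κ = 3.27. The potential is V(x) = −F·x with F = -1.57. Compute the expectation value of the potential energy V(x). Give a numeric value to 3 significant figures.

⟨V⟩ = ∫ V(x)·|ψ|² dx / ∫|ψ|² dx.
Every integrand reduces to terms xʲ·e^(−2κx) on [0, ∞); use ∫₀^∞ xʲ·e^(−2κx) dx = j!/(2κ)^(j+1).
State is unnormalized: ∫|ψ|² dx = 0.0071498, and ∫ψ*·V(x)·ψ dx = 0.0051492, so ⟨V⟩ = 0.0051492 / 0.0071498.
⟨V⟩ = 0.72018.

0.720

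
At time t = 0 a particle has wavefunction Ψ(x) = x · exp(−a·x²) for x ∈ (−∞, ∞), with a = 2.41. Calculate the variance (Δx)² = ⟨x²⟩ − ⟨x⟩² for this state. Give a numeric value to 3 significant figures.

0.311

Compute ⟨x⟩ and ⟨x²⟩ separately, then (Δx)² = ⟨x²⟩ − ⟨x⟩².
Expand each integrand as polynomial × e^(−2ax²) and use ∫x^(2j)·e^(−2ax²) dx = (2j−1)!!/(4a)^j · √(π/(2a)), odd powers → 0; here √(π/(2a)) = 0.80733.
Normalization: ∫|Ψ|² dx = 0.083748.
⟨x⟩ = 0.0000 and ⟨x²⟩ = 0.31120.
(Δx)² = 0.31120 − (0.0000)² = 0.31120.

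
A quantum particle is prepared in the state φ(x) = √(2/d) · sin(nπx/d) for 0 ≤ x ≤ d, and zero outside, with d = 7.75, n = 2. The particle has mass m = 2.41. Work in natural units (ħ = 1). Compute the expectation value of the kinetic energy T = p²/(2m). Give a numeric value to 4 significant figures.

0.1364

T = −(ħ²/2m) d²/dx², so ⟨T⟩ = −(ħ²/2m) ∫ φ*·φ'' dx; with m = 2.41.
d/dx sin(nπx/d) = (nπ/d)·cos(nπx/d) and d²/dx² sin(nπx/d) = −(nπ/d)²·sin(nπx/d); on 0 ≤ x ≤ d, ∫sin²(nπx/d) dx = d/2 and ∫sin(nπx/d)·cos(nπx/d) dx = 0.
⟨T⟩ = 0.13637.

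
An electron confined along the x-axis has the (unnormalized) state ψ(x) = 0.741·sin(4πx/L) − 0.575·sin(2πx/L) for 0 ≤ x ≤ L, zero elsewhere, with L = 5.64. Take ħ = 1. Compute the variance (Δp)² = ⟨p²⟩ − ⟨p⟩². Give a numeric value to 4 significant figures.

Compute ⟨p⟩ and ⟨p²⟩ separately; (Δp)² = ⟨p²⟩ − ⟨p⟩².
d²/dx² sin(jπx/L) = −(jπ/L)²·sin(jπx/L); on 0 ≤ x ≤ L, ∫sin²(jπx/L) dx = L/2 and ∫sin(jπx/L)·sin(lπx/L) dx = 0 for j ≠ l, so only diagonal terms survive in ∫|ψ|² and ∫ψ·ψ″; ∫ψ·ψ′ dx = [ψ²/2] between the walls = 0.
Normalization: ∫|ψ|² dx = 2.4808.
⟨p⟩ = 0.0000 and ⟨p²⟩ = 3.5650.
(Δp)² = 3.5650 − (0.0000)² = 3.5650.

3.565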